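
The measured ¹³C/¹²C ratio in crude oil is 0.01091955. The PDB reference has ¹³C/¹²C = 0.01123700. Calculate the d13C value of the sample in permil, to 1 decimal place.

-28.3 permil

d13C = (R_sample / R_standard − 1) × 1000
R_sample / R_standard = 0.01091955 / 0.01123700 = 0.971750
d13C = (0.971750 − 1) × 1000 = -28.25 permil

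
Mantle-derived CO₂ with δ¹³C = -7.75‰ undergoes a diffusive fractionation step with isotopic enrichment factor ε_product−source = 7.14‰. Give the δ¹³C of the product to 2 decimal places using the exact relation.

-0.67‰

To first order, δ_product ≈ δ_source + ε = -0.61‰.
Exactly, δ_product = (δ_source + 1000)·(ε/1000 + 1) − 1000.
δ_product = (-7.75 + 1000) × (7.14/1000 + 1) − 1000
δ_product = -0.665‰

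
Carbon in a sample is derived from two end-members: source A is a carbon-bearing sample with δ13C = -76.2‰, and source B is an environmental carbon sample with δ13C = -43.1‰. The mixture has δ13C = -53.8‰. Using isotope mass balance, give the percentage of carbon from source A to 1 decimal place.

δ_mix = f_A·δ_A + (1 − f_A)·δ_B  ⇒  f_A = (δ_mix − δ_B)/(δ_A − δ_B)
f_A = (-53.8 − (-43.1)) / (-76.2 − (-43.1))
f_A = -10.7 / -33.1 = 0.3233

32.3%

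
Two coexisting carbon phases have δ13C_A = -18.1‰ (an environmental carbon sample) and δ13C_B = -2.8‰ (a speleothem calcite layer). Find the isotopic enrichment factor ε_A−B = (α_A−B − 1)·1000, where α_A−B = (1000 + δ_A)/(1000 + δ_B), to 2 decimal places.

α_A−B = (1000 + -18.1) / (1000 + -2.8) = 981.9 / 997.2 = 0.984657
ε_A−B = (0.984657 − 1) × 1000 = -15.343‰
(The approximation ε ≈ δ_A − δ_B would give -15.3‰.)

-15.34‰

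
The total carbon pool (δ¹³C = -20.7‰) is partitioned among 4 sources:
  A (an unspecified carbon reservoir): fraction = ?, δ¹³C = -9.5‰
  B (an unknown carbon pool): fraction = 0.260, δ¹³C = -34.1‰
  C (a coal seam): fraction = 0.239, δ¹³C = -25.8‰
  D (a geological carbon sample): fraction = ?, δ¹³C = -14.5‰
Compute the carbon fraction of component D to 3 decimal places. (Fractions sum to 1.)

0.182

Let f_D and f_A be the unknown fractions; fractions sum to 1 so f_D + f_A = 0.501.
Mass balance: Σ fᵢ·δᵢ = δ_bulk ⇒ f_D·(-14.5) + f_A·(-9.5) = -20.7 − (-15.032) = -5.668
Substitute f_A = 0.501 − f_D:
f_D·(-14.5 − -9.5) = -5.668 − 0.501×(-9.5) = -0.908
f_D = -0.908 / -5.0 = 0.1817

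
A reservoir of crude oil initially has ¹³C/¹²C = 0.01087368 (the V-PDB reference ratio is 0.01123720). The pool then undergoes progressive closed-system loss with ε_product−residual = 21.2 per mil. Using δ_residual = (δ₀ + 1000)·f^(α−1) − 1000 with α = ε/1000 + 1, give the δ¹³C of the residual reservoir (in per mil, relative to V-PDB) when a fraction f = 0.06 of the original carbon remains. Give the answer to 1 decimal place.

δ₀ = (0.01087368/0.01123720 − 1)×1000 = (0.967650 − 1)×1000 = -32.350 per mil
α − 1 = ε/1000 = 0.0212
f^(α−1) = 0.06^(0.0212) = 0.942100
δ_res = (-32.350 + 1000) × 0.942100 − 1000 = 911.623 − 1000 = -88.38 per mil

-88.4 per mil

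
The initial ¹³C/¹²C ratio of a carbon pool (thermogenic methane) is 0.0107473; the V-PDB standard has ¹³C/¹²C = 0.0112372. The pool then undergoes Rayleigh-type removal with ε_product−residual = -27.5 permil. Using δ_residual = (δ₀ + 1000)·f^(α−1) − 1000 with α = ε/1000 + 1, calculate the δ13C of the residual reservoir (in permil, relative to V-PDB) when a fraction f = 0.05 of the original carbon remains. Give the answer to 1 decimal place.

38.5 permil

δ₀ = (0.0107473/0.0112372 − 1)×1000 = (0.956404 − 1)×1000 = -43.596 permil
α − 1 = ε/1000 = -0.0275
f^(α−1) = 0.05^(-0.0275) = 1.085871
δ_res = (-43.596 + 1000) × 1.085871 − 1000 = 1038.531 − 1000 = 38.53 permil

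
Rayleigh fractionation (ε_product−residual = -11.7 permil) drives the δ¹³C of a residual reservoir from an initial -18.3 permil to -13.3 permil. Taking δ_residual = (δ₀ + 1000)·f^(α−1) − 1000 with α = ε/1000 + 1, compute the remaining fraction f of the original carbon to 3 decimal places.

0.648

α − 1 = ε/1000 = -0.0117
(δ_res + 1000)/(δ₀ + 1000) = (-13.3 + 1000)/(-18.3 + 1000) = 986.7/981.7 = 1.005093
f = 1.005093^(1/-0.0117) = exp(ln(1.005093)/-0.0117) = exp(0.00508/-0.0117)
f = exp(-0.4342) = 0.6478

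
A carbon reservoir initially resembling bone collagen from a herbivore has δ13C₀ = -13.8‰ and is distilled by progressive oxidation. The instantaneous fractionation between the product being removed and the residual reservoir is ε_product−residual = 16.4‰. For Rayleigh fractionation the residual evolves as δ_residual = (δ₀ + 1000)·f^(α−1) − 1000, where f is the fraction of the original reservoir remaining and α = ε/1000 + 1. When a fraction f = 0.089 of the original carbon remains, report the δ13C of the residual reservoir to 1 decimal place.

Rayleigh residual: δ_res = (δ₀ + 1000)·f^(α−1) − 1000
α = ε/1000 + 1 = 1.01640, so α − 1 = 0.01640
f^(α−1) = 0.089^(0.01640) = 0.961103
δ_res = (-13.8 + 1000) × 0.961103 − 1000 = 947.840 − 1000 = -52.16‰

-52.2‰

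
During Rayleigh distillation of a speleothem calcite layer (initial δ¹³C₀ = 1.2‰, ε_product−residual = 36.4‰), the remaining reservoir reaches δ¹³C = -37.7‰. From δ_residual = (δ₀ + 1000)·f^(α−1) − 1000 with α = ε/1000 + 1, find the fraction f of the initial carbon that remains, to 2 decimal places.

α − 1 = ε/1000 = 0.0364
(δ_res + 1000)/(δ₀ + 1000) = (-37.7 + 1000)/(1.2 + 1000) = 962.3/1001.2 = 0.961147
f = 0.961147^(1/0.0364) = exp(ln(0.961147)/0.0364) = exp(-0.03963/0.0364)
f = exp(-1.0887) = 0.3367

0.34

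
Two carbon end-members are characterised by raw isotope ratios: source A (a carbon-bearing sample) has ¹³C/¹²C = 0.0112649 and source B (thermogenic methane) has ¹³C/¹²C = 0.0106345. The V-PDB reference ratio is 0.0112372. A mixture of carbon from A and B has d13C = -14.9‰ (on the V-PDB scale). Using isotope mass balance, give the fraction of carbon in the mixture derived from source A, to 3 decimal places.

0.690

δ_A = (0.0112649/0.0112372 − 1)×1000 = (1.002465 − 1)×1000 = 2.465‰
δ_B = (0.0106345/0.0112372 − 1)×1000 = (0.946366 − 1)×1000 = -53.634‰
f_A = (δ_mix − δ_B)/(δ_A − δ_B) = (-14.9 − (-53.634))/(2.465 − (-53.634))
f_A = 38.734 / 56.099 = 0.6905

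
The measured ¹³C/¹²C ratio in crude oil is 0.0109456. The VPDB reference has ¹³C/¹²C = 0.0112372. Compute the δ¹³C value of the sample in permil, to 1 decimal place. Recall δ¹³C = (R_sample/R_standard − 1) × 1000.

δ¹³C = (R_sample / R_standard − 1) × 1000
R_sample / R_standard = 0.0109456 / 0.0112372 = 0.974050
δ¹³C = (0.974050 − 1) × 1000 = -25.95 permil

-25.9 permil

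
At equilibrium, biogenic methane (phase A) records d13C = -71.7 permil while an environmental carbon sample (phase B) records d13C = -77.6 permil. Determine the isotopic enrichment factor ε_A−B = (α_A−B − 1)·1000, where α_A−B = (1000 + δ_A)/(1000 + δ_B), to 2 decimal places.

α_A−B = (1000 + -71.7) / (1000 + -77.6) = 928.3 / 922.4 = 1.006396
ε_A−B = (1.006396 − 1) × 1000 = 6.396 permil
(The approximation ε ≈ δ_A − δ_B would give 5.9 permil.)

6.40 permil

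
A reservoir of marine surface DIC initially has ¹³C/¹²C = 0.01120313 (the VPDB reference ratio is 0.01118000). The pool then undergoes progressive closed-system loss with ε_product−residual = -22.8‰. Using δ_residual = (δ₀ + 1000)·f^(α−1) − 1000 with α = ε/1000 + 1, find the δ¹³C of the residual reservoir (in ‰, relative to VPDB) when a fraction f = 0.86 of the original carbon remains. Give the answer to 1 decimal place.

5.5‰

δ₀ = (0.01120313/0.01118000 − 1)×1000 = (1.002069 − 1)×1000 = 2.069‰
α − 1 = ε/1000 = -0.0228
f^(α−1) = 0.86^(-0.0228) = 1.003445
δ_res = (2.069 + 1000) × 1.003445 − 1000 = 1005.521 − 1000 = 5.52‰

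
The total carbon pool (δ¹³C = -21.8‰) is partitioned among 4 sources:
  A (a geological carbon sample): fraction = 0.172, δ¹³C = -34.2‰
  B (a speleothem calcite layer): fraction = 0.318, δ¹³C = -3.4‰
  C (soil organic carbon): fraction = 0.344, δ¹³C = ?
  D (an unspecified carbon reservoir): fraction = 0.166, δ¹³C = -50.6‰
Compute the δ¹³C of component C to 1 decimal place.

-18.7‰

Isotope mass balance: δ_bulk = Σ fᵢ·δᵢ.
-21.8 = 0.172×(-34.2) + 0.318×(-3.4) + 0.344×δ_C + 0.166×(-50.6)
0.344·δ_C = -21.8 − (-15.363) = -6.437
δ_C = -6.437 / 0.344 = -18.71‰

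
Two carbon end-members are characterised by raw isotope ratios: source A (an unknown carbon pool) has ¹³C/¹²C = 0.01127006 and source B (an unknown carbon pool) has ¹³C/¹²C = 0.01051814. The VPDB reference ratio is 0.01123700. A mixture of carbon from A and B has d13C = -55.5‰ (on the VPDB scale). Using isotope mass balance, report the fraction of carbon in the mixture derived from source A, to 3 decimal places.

δ_A = (0.01127006/0.01123700 − 1)×1000 = (1.002942 − 1)×1000 = 2.942‰
δ_B = (0.01051814/0.01123700 − 1)×1000 = (0.936027 − 1)×1000 = -63.973‰
f_A = (δ_mix − δ_B)/(δ_A − δ_B) = (-55.5 − (-63.973))/(2.942 − (-63.973))
f_A = 8.473 / 66.915 = 0.1266

0.127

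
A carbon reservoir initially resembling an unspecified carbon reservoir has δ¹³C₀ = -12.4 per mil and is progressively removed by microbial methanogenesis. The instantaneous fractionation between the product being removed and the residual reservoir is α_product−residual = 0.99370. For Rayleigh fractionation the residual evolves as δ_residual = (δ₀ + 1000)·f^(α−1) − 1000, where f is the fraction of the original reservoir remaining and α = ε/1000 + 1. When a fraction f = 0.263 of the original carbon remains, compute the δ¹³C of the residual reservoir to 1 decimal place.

Rayleigh residual: δ_res = (δ₀ + 1000)·f^(α−1) − 1000
α − 1 = -0.00630
f^(α−1) = 0.263^(-0.00630) = 1.008450
δ_res = (-12.4 + 1000) × 1.008450 − 1000 = 995.945 − 1000 = -4.05 per mil

-4.1 per mil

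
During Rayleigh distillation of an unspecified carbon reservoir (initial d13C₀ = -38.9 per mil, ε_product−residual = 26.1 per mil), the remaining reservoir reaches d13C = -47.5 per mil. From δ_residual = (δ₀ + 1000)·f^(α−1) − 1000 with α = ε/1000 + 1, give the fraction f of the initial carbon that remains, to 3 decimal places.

α − 1 = ε/1000 = 0.0261
(δ_res + 1000)/(δ₀ + 1000) = (-47.5 + 1000)/(-38.9 + 1000) = 952.5/961.1 = 0.991052
f = 0.991052^(1/0.0261) = exp(ln(0.991052)/0.0261) = exp(-0.00899/0.0261)
f = exp(-0.3444) = 0.7087

0.709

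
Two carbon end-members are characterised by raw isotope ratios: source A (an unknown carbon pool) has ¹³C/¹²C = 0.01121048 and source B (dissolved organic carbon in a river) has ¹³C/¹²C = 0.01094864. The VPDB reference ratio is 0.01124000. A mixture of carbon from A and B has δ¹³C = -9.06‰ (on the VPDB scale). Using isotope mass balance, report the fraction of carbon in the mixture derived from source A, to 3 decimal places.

δ_A = (0.01121048/0.01124000 − 1)×1000 = (0.997374 − 1)×1000 = -2.626‰
δ_B = (0.01094864/0.01124000 − 1)×1000 = (0.974078 − 1)×1000 = -25.922‰
f_A = (δ_mix − δ_B)/(δ_A − δ_B) = (-9.06 − (-25.922))/(-2.626 − (-25.922))
f_A = 16.862 / 23.295 = 0.7238

0.724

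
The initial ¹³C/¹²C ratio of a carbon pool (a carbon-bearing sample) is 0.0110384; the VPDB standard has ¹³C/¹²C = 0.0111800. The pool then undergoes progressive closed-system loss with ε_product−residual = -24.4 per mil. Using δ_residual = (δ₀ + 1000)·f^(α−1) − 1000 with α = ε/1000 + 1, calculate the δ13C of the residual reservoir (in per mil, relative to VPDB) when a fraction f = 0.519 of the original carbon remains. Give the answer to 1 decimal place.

3.3 per mil

δ₀ = (0.0110384/0.0111800 − 1)×1000 = (0.987335 − 1)×1000 = -12.665 per mil
α − 1 = ε/1000 = -0.0244
f^(α−1) = 0.519^(-0.0244) = 1.016132
δ_res = (-12.665 + 1000) × 1.016132 − 1000 = 1003.262 − 1000 = 3.26 per mil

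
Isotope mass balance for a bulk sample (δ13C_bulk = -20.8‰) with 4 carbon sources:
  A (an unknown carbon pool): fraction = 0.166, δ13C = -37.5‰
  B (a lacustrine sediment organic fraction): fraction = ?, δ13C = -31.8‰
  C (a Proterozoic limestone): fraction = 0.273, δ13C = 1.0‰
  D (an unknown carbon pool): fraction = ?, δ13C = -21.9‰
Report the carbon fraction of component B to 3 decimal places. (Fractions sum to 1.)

Let f_B and f_D be the unknown fractions; fractions sum to 1 so f_B + f_D = 0.561.
Mass balance: Σ fᵢ·δᵢ = δ_bulk ⇒ f_B·(-31.8) + f_D·(-21.9) = -20.8 − (-5.952) = -14.848
Substitute f_D = 0.561 − f_B:
f_B·(-31.8 − -21.9) = -14.848 − 0.561×(-21.9) = -2.562
f_B = -2.562 / -9.9 = 0.2588

0.259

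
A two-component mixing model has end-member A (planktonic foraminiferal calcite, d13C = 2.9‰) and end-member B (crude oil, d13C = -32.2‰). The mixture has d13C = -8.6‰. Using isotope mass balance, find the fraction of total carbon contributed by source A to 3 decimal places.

0.672

δ_mix = f_A·δ_A + (1 − f_A)·δ_B  ⇒  f_A = (δ_mix − δ_B)/(δ_A − δ_B)
f_A = (-8.6 − (-32.2)) / (2.9 − (-32.2))
f_A = 23.6 / 35.1 = 0.6724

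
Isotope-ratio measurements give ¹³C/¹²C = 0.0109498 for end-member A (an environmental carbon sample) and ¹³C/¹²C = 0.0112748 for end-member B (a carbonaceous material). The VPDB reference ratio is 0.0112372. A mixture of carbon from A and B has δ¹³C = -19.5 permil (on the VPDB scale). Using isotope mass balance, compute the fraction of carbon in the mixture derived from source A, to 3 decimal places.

δ_A = (0.0109498/0.0112372 − 1)×1000 = (0.974424 − 1)×1000 = -25.576 permil
δ_B = (0.0112748/0.0112372 − 1)×1000 = (1.003346 − 1)×1000 = 3.346 permil
f_A = (δ_mix − δ_B)/(δ_A − δ_B) = (-19.5 − (3.346))/(-25.576 − (3.346))
f_A = -22.846 / -28.922 = 0.7899

0.790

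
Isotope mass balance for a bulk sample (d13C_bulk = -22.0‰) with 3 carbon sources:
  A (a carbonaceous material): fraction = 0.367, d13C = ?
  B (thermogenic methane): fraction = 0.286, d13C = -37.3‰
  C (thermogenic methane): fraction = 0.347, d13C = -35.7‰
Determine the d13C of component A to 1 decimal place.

2.9‰

Isotope mass balance: δ_bulk = Σ fᵢ·δᵢ.
-22.0 = 0.367×δ_A + 0.286×(-37.3) + 0.347×(-35.7)
0.367·δ_A = -22.0 − (-23.056) = 1.056
δ_A = 1.056 / 0.367 = 2.88‰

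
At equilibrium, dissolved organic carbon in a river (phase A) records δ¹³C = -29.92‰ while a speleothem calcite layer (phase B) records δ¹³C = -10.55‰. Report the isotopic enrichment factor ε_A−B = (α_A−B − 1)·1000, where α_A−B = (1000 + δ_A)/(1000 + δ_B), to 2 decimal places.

-19.58‰

α_A−B = (1000 + -29.92) / (1000 + -10.55) = 970.08 / 989.45 = 0.980423
ε_A−B = (0.980423 − 1) × 1000 = -19.577‰
(The approximation ε ≈ δ_A − δ_B would give -19.37‰.)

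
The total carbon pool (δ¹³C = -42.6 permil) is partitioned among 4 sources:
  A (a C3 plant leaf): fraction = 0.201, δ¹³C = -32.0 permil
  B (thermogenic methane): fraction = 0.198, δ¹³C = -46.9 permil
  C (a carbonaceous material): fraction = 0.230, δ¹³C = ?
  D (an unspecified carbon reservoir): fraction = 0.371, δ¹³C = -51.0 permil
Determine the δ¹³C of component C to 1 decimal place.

Isotope mass balance: δ_bulk = Σ fᵢ·δᵢ.
-42.6 = 0.201×(-32.0) + 0.198×(-46.9) + 0.230×δ_C + 0.371×(-51.0)
0.230·δ_C = -42.6 − (-34.639) = -7.961
δ_C = -7.961 / 0.230 = -34.61 permil

-34.6 permil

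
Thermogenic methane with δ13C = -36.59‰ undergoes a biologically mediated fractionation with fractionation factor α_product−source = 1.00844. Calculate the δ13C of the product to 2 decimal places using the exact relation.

-28.46‰

δ_product = (δ_source + 1000)·α − 1000
δ_product = (-36.59 + 1000) × 1.00844 − 1000
δ_product = 971.541 − 1000 = -28.459‰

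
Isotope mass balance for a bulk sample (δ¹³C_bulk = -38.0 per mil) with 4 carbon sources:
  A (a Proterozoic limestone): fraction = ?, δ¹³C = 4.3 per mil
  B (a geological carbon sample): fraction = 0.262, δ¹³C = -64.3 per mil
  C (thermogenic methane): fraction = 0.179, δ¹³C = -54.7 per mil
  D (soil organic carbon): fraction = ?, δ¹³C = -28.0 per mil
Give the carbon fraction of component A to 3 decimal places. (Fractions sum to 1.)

Let f_A and f_D be the unknown fractions; fractions sum to 1 so f_A + f_D = 0.559.
Mass balance: Σ fᵢ·δᵢ = δ_bulk ⇒ f_A·(4.3) + f_D·(-28.0) = -38.0 − (-26.638) = -11.362
Substitute f_D = 0.559 − f_A:
f_A·(4.3 − -28.0) = -11.362 − 0.559×(-28.0) = 4.290
f_A = 4.290 / 32.3 = 0.1328

0.133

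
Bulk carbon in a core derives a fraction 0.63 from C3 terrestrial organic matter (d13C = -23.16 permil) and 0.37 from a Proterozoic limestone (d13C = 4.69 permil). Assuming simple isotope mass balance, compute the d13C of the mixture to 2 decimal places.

-12.86 permil

δ_mix = f_A·δ_A + f_B·δ_B
δ_mix = 0.63 × (-23.16) + 0.37 × (4.69)
δ_mix = -14.591 + 1.735 = -12.855 permil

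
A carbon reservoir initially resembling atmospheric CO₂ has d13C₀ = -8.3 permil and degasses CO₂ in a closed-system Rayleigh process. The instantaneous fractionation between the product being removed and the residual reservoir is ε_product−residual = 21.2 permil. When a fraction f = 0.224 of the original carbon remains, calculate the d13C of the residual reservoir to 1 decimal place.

-39.3 permil

Rayleigh residual: δ_res = (δ₀ + 1000)·f^(α−1) − 1000
α = ε/1000 + 1 = 1.02120, so α − 1 = 0.02120
f^(α−1) = 0.224^(0.02120) = 0.968780
δ_res = (-8.3 + 1000) × 0.968780 − 1000 = 960.739 − 1000 = -39.26 permil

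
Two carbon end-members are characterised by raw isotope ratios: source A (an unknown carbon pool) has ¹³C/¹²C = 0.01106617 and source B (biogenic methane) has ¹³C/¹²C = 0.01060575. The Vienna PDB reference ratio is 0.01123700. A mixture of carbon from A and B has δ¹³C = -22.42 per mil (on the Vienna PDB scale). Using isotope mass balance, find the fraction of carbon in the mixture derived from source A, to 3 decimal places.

δ_A = (0.01106617/0.01123700 − 1)×1000 = (0.984798 − 1)×1000 = -15.202 per mil
δ_B = (0.01060575/0.01123700 − 1)×1000 = (0.943824 − 1)×1000 = -56.176 per mil
f_A = (δ_mix − δ_B)/(δ_A − δ_B) = (-22.42 − (-56.176))/(-15.202 − (-56.176))
f_A = 33.756 / 40.974 = 0.8238

0.824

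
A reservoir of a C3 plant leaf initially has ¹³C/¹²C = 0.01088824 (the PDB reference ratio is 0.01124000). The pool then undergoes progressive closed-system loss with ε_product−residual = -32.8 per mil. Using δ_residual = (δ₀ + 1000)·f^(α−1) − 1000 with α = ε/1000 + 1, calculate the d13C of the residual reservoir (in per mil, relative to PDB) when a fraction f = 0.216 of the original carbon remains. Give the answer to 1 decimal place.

18.6 per mil

δ₀ = (0.01088824/0.01124000 − 1)×1000 = (0.968705 − 1)×1000 = -31.295 per mil
α − 1 = ε/1000 = -0.0328
f^(α−1) = 0.216^(-0.0328) = 1.051550
δ_res = (-31.295 + 1000) × 1.051550 − 1000 = 1018.641 − 1000 = 18.64 per mil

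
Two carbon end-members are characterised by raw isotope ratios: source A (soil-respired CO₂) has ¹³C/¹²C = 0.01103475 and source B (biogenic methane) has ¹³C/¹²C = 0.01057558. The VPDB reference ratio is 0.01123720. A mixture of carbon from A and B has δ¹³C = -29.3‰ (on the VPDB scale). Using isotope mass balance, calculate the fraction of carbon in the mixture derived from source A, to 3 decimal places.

0.724

δ_A = (0.01103475/0.01123720 − 1)×1000 = (0.981984 − 1)×1000 = -18.016‰
δ_B = (0.01057558/0.01123720 − 1)×1000 = (0.941122 − 1)×1000 = -58.878‰
f_A = (δ_mix − δ_B)/(δ_A − δ_B) = (-29.3 − (-58.878))/(-18.016 − (-58.878))
f_A = 29.578 / 40.862 = 0.7238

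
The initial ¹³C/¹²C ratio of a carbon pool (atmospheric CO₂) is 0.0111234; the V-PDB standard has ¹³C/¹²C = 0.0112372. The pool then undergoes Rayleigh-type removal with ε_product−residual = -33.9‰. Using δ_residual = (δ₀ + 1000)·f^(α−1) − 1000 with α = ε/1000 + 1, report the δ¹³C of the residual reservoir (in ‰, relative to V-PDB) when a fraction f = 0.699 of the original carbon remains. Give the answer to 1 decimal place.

δ₀ = (0.0111234/0.0112372 − 1)×1000 = (0.989873 − 1)×1000 = -10.127‰
α − 1 = ε/1000 = -0.0339
f^(α−1) = 0.699^(-0.0339) = 1.012214
δ_res = (-10.127 + 1000) × 1.012214 − 1000 = 1001.963 − 1000 = 1.96‰

2.0‰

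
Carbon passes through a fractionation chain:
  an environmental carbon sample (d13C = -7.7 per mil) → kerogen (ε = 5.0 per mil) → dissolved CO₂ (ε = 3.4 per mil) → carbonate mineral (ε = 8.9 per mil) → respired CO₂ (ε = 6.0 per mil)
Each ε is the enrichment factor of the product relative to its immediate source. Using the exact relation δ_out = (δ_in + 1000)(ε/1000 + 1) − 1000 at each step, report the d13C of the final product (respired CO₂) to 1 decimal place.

15.6 per mil

step 1: δ = (-7.70 + 1000)·(5.0/1000 + 1) − 1000 = -2.74 per mil
step 2: δ = (-2.74 + 1000)·(3.4/1000 + 1) − 1000 = 0.65 per mil
step 3: δ = (0.65 + 1000)·(8.9/1000 + 1) − 1000 = 9.56 per mil
step 4: δ = (9.56 + 1000)·(6.0/1000 + 1) − 1000 = 15.62 per mil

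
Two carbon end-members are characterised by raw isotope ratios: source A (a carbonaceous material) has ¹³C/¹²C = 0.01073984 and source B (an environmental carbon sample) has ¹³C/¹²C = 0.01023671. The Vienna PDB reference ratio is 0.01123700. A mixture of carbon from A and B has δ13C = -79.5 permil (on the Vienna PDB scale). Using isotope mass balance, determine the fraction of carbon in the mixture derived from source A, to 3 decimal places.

δ_A = (0.01073984/0.01123700 − 1)×1000 = (0.955757 − 1)×1000 = -44.243 permil
δ_B = (0.01023671/0.01123700 − 1)×1000 = (0.910982 − 1)×1000 = -89.018 permil
f_A = (δ_mix − δ_B)/(δ_A − δ_B) = (-79.5 − (-89.018))/(-44.243 − (-89.018))
f_A = 9.518 / 44.774 = 0.2126

0.213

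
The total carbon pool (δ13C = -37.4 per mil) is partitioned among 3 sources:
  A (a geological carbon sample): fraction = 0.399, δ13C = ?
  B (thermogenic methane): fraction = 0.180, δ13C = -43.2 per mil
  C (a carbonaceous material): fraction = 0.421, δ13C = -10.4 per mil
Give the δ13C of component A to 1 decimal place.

-63.3 per mil

Isotope mass balance: δ_bulk = Σ fᵢ·δᵢ.
-37.4 = 0.399×δ_A + 0.180×(-43.2) + 0.421×(-10.4)
0.399·δ_A = -37.4 − (-12.154) = -25.246
δ_A = -25.246 / 0.399 = -63.27 per mil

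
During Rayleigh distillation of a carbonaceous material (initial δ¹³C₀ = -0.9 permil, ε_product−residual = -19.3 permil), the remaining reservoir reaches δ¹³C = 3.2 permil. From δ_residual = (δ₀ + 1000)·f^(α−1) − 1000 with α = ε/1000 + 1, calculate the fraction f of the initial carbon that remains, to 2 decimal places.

0.81

α − 1 = ε/1000 = -0.0193
(δ_res + 1000)/(δ₀ + 1000) = (3.2 + 1000)/(-0.9 + 1000) = 1003.2/999.1 = 1.004104
f = 1.004104^(1/-0.0193) = exp(ln(1.004104)/-0.0193) = exp(0.00410/-0.0193)
f = exp(-0.2122) = 0.8088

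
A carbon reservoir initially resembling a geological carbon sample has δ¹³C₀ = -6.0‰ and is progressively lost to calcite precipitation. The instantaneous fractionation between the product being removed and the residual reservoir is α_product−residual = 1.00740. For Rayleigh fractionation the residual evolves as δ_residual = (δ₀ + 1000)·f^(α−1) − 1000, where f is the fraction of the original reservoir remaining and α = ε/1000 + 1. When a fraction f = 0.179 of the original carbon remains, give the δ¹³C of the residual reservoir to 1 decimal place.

-18.6‰

Rayleigh residual: δ_res = (δ₀ + 1000)·f^(α−1) − 1000
α − 1 = 0.00740
f^(α−1) = 0.179^(0.00740) = 0.987350
δ_res = (-6.0 + 1000) × 0.987350 − 1000 = 981.426 − 1000 = -18.57‰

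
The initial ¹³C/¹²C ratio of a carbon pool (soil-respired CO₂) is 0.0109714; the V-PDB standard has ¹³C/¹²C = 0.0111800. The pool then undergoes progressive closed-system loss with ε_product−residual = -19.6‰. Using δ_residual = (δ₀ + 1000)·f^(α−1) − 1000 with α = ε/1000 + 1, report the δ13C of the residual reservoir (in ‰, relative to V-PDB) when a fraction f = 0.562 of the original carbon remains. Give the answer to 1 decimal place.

δ₀ = (0.0109714/0.0111800 − 1)×1000 = (0.981342 − 1)×1000 = -18.658‰
α − 1 = ε/1000 = -0.0196
f^(α−1) = 0.562^(-0.0196) = 1.011359
δ_res = (-18.658 + 1000) × 1.011359 − 1000 = 992.488 − 1000 = -7.51‰

-7.5‰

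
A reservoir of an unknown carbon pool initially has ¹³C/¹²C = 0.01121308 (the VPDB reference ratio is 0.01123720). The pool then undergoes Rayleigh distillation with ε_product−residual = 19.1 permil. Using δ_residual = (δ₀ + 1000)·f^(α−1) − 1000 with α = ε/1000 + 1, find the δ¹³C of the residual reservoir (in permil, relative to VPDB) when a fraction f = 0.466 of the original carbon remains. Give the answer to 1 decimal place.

δ₀ = (0.01121308/0.01123720 − 1)×1000 = (0.997854 − 1)×1000 = -2.146 permil
α − 1 = ε/1000 = 0.0191
f^(α−1) = 0.466^(0.0191) = 0.985522
δ_res = (-2.146 + 1000) × 0.985522 − 1000 = 983.406 − 1000 = -16.59 permil

-16.6 permil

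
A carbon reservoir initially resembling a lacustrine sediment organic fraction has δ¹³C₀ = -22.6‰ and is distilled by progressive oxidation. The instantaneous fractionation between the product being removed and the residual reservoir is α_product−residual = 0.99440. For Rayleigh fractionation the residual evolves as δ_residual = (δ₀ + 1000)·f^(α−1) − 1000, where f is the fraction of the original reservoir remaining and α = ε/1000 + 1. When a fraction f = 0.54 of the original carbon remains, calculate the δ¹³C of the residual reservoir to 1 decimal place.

-19.2‰

Rayleigh residual: δ_res = (δ₀ + 1000)·f^(α−1) − 1000
α − 1 = -0.00560
f^(α−1) = 0.54^(-0.00560) = 1.003457
δ_res = (-22.6 + 1000) × 1.003457 − 1000 = 980.778 − 1000 = -19.22‰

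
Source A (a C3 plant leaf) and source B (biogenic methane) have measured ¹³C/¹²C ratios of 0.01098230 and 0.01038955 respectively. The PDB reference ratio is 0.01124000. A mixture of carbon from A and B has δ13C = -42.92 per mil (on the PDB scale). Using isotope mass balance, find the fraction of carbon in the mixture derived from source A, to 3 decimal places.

0.621

δ_A = (0.01098230/0.01124000 − 1)×1000 = (0.977073 − 1)×1000 = -22.927 per mil
δ_B = (0.01038955/0.01124000 − 1)×1000 = (0.924337 − 1)×1000 = -75.663 per mil
f_A = (δ_mix − δ_B)/(δ_A − δ_B) = (-42.92 − (-75.663))/(-22.927 − (-75.663))
f_A = 32.743 / 52.736 = 0.6209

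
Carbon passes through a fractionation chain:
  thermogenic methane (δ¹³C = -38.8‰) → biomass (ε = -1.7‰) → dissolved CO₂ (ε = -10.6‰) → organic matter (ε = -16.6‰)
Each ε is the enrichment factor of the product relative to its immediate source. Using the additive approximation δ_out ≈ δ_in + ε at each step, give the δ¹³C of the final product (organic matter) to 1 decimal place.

-67.7‰

step 1: δ ≈ -38.8 + (-1.7) = -40.5‰
step 2: δ ≈ -40.5 + (-10.6) = -51.1‰
step 3: δ ≈ -51.1 + (-16.6) = -67.7‰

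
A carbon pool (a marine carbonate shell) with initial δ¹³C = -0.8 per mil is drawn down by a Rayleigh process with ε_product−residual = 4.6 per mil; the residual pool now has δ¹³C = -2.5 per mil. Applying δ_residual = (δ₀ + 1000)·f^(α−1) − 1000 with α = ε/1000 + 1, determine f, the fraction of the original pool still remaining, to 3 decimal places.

α − 1 = ε/1000 = 0.0046
(δ_res + 1000)/(δ₀ + 1000) = (-2.5 + 1000)/(-0.8 + 1000) = 997.5/999.2 = 0.998299
f = 0.998299^(1/0.0046) = exp(ln(0.998299)/0.0046) = exp(-0.00170/0.0046)
f = exp(-0.3702) = 0.6906

0.691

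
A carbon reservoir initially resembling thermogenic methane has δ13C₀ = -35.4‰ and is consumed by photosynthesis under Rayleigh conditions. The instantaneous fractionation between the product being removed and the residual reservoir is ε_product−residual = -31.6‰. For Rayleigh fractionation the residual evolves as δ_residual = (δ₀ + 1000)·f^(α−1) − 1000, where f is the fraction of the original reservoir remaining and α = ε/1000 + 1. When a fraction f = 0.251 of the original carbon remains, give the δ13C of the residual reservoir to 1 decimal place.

Rayleigh residual: δ_res = (δ₀ + 1000)·f^(α−1) − 1000
α = ε/1000 + 1 = 0.96840, so α − 1 = -0.03160
f^(α−1) = 0.251^(-0.03160) = 1.044649
δ_res = (-35.4 + 1000) × 1.044649 − 1000 = 1007.668 − 1000 = 7.67‰

7.7‰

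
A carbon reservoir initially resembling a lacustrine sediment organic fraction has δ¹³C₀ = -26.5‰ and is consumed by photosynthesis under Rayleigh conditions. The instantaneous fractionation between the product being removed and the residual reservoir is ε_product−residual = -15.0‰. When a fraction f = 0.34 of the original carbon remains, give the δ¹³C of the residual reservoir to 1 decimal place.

-10.6‰

Rayleigh residual: δ_res = (δ₀ + 1000)·f^(α−1) − 1000
α = ε/1000 + 1 = 0.98500, so α − 1 = -0.01500
f^(α−1) = 0.34^(-0.01500) = 1.016314
δ_res = (-26.5 + 1000) × 1.016314 − 1000 = 989.381 − 1000 = -10.62‰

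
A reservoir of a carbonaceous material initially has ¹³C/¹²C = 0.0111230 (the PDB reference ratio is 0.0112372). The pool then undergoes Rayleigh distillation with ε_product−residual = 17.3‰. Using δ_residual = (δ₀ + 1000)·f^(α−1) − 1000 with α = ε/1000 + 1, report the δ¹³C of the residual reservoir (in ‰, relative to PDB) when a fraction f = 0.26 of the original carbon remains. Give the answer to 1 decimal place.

δ₀ = (0.0111230/0.0112372 − 1)×1000 = (0.989837 − 1)×1000 = -10.163‰
α − 1 = ε/1000 = 0.0173
f^(α−1) = 0.26^(0.0173) = 0.976965
δ_res = (-10.163 + 1000) × 0.976965 − 1000 = 967.036 − 1000 = -32.96‰

-33.0‰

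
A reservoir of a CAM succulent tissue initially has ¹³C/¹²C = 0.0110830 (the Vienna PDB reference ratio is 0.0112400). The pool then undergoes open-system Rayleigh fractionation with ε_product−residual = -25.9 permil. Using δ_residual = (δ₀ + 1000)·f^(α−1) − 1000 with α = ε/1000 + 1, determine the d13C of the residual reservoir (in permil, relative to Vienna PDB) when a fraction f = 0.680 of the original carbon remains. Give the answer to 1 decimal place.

δ₀ = (0.0110830/0.0112400 − 1)×1000 = (0.986032 − 1)×1000 = -13.968 permil
α − 1 = ε/1000 = -0.0259
f^(α−1) = 0.680^(-0.0259) = 1.010039
δ_res = (-13.968 + 1000) × 1.010039 − 1000 = 995.931 − 1000 = -4.07 permil

-4.1 permil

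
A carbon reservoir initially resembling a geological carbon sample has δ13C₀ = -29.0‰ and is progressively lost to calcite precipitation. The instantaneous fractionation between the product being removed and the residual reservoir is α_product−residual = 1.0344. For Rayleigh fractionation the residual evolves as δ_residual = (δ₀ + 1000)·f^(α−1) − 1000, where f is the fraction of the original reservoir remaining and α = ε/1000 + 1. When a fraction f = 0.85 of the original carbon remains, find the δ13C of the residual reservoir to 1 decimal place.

-34.4‰

Rayleigh residual: δ_res = (δ₀ + 1000)·f^(α−1) − 1000
α − 1 = 0.03440
f^(α−1) = 0.85^(0.03440) = 0.994425
δ_res = (-29.0 + 1000) × 0.994425 − 1000 = 965.587 − 1000 = -34.41‰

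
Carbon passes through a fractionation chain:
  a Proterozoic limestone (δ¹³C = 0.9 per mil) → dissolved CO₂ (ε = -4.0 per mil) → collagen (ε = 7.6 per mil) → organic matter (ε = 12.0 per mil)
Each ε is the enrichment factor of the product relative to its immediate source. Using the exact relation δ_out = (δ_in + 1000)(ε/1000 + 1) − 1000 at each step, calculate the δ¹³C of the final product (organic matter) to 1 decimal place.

16.5 per mil

step 1: δ = (0.90 + 1000)·(-4.0/1000 + 1) − 1000 = -3.10 per mil
step 2: δ = (-3.10 + 1000)·(7.6/1000 + 1) − 1000 = 4.47 per mil
step 3: δ = (4.47 + 1000)·(12.0/1000 + 1) − 1000 = 16.53 per mil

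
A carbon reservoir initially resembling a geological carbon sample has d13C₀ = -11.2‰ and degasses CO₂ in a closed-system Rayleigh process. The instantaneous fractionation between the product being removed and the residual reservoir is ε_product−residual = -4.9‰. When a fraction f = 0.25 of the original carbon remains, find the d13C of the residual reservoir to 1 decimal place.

Rayleigh residual: δ_res = (δ₀ + 1000)·f^(α−1) − 1000
α = ε/1000 + 1 = 0.99510, so α − 1 = -0.00490
f^(α−1) = 0.25^(-0.00490) = 1.006816
δ_res = (-11.2 + 1000) × 1.006816 − 1000 = 995.540 − 1000 = -4.46‰

-4.5‰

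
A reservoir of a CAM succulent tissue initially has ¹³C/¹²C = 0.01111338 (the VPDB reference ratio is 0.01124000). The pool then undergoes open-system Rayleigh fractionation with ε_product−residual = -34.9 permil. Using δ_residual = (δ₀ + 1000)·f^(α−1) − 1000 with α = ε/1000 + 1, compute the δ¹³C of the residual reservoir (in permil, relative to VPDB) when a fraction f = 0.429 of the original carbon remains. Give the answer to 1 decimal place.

δ₀ = (0.01111338/0.01124000 − 1)×1000 = (0.988735 − 1)×1000 = -11.265 permil
α − 1 = ε/1000 = -0.0349
f^(α−1) = 0.429^(-0.0349) = 1.029976
δ_res = (-11.265 + 1000) × 1.029976 − 1000 = 1018.374 − 1000 = 18.37 permil

18.4 permil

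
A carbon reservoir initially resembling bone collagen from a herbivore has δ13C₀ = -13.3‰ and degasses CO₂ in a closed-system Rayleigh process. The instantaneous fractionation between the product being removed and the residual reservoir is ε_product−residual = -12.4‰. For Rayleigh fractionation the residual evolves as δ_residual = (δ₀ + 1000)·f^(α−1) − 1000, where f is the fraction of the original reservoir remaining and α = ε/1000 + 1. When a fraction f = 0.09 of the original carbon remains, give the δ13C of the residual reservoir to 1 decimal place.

Rayleigh residual: δ_res = (δ₀ + 1000)·f^(α−1) − 1000
α = ε/1000 + 1 = 0.98760, so α − 1 = -0.01240
f^(α−1) = 0.09^(-0.01240) = 1.030309
δ_res = (-13.3 + 1000) × 1.030309 − 1000 = 1016.606 − 1000 = 16.61‰

16.6‰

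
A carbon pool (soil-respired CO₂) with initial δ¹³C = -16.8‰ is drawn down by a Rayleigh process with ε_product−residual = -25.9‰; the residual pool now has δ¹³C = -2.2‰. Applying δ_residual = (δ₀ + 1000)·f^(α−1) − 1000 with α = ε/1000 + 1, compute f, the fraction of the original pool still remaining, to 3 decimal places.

α − 1 = ε/1000 = -0.0259
(δ_res + 1000)/(δ₀ + 1000) = (-2.2 + 1000)/(-16.8 + 1000) = 997.8/983.2 = 1.014849
f = 1.014849^(1/-0.0259) = exp(ln(1.014849)/-0.0259) = exp(0.01474/-0.0259)
f = exp(-0.5691) = 0.5660

0.566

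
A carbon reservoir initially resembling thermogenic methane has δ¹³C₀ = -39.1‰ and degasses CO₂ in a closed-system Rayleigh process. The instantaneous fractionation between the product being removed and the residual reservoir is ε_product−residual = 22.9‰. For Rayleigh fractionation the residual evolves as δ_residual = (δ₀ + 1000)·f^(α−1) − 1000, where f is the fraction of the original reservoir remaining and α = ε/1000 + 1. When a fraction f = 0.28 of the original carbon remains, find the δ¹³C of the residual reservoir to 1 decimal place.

-66.7‰

Rayleigh residual: δ_res = (δ₀ + 1000)·f^(α−1) − 1000
α = ε/1000 + 1 = 1.02290, so α − 1 = 0.02290
f^(α−1) = 0.28^(0.02290) = 0.971270
δ_res = (-39.1 + 1000) × 0.971270 − 1000 = 933.293 − 1000 = -66.71‰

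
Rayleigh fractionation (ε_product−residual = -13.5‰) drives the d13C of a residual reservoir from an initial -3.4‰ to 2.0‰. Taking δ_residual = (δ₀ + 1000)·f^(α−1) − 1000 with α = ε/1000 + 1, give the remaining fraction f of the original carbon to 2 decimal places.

α − 1 = ε/1000 = -0.0135
(δ_res + 1000)/(δ₀ + 1000) = (2.0 + 1000)/(-3.4 + 1000) = 1002.0/996.6 = 1.005418
f = 1.005418^(1/-0.0135) = exp(ln(1.005418)/-0.0135) = exp(0.00540/-0.0135)
f = exp(-0.4003) = 0.6701

0.67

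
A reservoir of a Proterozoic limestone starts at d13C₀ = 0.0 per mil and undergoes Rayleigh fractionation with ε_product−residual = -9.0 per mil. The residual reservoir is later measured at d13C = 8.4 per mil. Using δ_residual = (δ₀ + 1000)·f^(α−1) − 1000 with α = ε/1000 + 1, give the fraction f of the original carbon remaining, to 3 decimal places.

α − 1 = ε/1000 = -0.0090
(δ_res + 1000)/(δ₀ + 1000) = (8.4 + 1000)/(-0.0 + 1000) = 1008.4/1000.0 = 1.008400
f = 1.008400^(1/-0.0090) = exp(ln(1.008400)/-0.0090) = exp(0.00836/-0.0090)
f = exp(-0.9294) = 0.3948

0.395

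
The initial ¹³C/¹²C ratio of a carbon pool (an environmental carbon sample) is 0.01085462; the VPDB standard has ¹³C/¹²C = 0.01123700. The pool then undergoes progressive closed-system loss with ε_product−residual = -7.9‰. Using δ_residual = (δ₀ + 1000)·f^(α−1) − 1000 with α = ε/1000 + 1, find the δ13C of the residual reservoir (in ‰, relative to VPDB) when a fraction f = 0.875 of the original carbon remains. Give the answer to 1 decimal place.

-33.0‰

δ₀ = (0.01085462/0.01123700 − 1)×1000 = (0.965971 − 1)×1000 = -34.029‰
α − 1 = ε/1000 = -0.0079
f^(α−1) = 0.875^(-0.0079) = 1.001055
δ_res = (-34.029 + 1000) × 1.001055 − 1000 = 966.991 − 1000 = -33.01‰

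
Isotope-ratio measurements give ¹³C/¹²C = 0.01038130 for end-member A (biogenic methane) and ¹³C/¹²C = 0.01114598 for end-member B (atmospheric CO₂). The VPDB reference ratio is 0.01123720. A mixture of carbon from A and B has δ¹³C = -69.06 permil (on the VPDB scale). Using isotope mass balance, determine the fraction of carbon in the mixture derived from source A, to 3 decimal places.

0.896

δ_A = (0.01038130/0.01123720 − 1)×1000 = (0.923833 − 1)×1000 = -76.167 permil
δ_B = (0.01114598/0.01123720 − 1)×1000 = (0.991882 − 1)×1000 = -8.118 permil
f_A = (δ_mix − δ_B)/(δ_A − δ_B) = (-69.06 − (-8.118))/(-76.167 − (-8.118))
f_A = -60.942 / -68.049 = 0.8956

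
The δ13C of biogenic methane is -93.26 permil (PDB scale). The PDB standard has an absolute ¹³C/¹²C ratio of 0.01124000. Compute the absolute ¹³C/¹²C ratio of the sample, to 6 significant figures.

R_sample = R_standard × (δ13C/1000 + 1)
R_sample = 0.01124000 × (-93.26/1000 + 1) = 0.01124000 × 0.906740
R_sample = 0.0101918

0.0101918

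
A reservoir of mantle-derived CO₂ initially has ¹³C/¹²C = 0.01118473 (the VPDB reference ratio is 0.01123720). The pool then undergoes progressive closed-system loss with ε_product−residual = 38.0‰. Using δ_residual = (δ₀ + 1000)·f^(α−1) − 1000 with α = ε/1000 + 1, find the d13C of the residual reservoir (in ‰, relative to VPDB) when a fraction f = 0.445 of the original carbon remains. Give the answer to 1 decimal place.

δ₀ = (0.01118473/0.01123720 − 1)×1000 = (0.995331 − 1)×1000 = -4.669‰
α − 1 = ε/1000 = 0.0380
f^(α−1) = 0.445^(0.0380) = 0.969701
δ_res = (-4.669 + 1000) × 0.969701 − 1000 = 965.173 − 1000 = -34.83‰

-34.8‰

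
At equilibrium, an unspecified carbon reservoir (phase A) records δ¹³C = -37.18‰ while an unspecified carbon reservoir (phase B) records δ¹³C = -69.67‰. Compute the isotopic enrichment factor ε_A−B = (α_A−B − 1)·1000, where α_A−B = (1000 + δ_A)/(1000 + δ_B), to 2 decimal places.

α_A−B = (1000 + -37.18) / (1000 + -69.67) = 962.82 / 930.33 = 1.034923
ε_A−B = (1.034923 − 1) × 1000 = 34.923‰
(The approximation ε ≈ δ_A − δ_B would give 32.49‰.)

34.92‰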